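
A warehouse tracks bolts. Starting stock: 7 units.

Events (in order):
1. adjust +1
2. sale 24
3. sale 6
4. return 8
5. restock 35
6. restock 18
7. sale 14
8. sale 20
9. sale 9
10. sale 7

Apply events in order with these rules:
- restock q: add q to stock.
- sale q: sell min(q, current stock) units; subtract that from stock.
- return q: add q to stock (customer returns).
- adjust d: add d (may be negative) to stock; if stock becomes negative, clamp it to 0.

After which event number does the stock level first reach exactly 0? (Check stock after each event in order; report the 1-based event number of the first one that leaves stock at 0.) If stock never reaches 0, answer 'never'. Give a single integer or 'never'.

Answer: 2

Derivation:
Processing events:
Start: stock = 7
  Event 1 (adjust +1): 7 + 1 = 8
  Event 2 (sale 24): sell min(24,8)=8. stock: 8 - 8 = 0. total_sold = 8
  Event 3 (sale 6): sell min(6,0)=0. stock: 0 - 0 = 0. total_sold = 8
  Event 4 (return 8): 0 + 8 = 8
  Event 5 (restock 35): 8 + 35 = 43
  Event 6 (restock 18): 43 + 18 = 61
  Event 7 (sale 14): sell min(14,61)=14. stock: 61 - 14 = 47. total_sold = 22
  Event 8 (sale 20): sell min(20,47)=20. stock: 47 - 20 = 27. total_sold = 42
  Event 9 (sale 9): sell min(9,27)=9. stock: 27 - 9 = 18. total_sold = 51
  Event 10 (sale 7): sell min(7,18)=7. stock: 18 - 7 = 11. total_sold = 58
Final: stock = 11, total_sold = 58

First zero at event 2.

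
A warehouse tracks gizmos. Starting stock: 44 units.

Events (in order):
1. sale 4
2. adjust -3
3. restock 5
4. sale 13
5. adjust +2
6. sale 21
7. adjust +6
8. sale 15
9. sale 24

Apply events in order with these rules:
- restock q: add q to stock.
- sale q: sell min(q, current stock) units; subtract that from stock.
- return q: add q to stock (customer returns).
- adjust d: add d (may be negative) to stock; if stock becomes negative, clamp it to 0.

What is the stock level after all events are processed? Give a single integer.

Processing events:
Start: stock = 44
  Event 1 (sale 4): sell min(4,44)=4. stock: 44 - 4 = 40. total_sold = 4
  Event 2 (adjust -3): 40 + -3 = 37
  Event 3 (restock 5): 37 + 5 = 42
  Event 4 (sale 13): sell min(13,42)=13. stock: 42 - 13 = 29. total_sold = 17
  Event 5 (adjust +2): 29 + 2 = 31
  Event 6 (sale 21): sell min(21,31)=21. stock: 31 - 21 = 10. total_sold = 38
  Event 7 (adjust +6): 10 + 6 = 16
  Event 8 (sale 15): sell min(15,16)=15. stock: 16 - 15 = 1. total_sold = 53
  Event 9 (sale 24): sell min(24,1)=1. stock: 1 - 1 = 0. total_sold = 54
Final: stock = 0, total_sold = 54

Answer: 0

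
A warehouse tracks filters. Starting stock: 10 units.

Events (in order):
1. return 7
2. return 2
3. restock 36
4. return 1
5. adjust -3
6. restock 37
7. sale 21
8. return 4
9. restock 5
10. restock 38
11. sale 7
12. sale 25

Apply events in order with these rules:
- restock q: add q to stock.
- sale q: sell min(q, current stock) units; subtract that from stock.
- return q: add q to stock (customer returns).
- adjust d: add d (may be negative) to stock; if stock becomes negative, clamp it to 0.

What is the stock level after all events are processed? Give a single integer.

Processing events:
Start: stock = 10
  Event 1 (return 7): 10 + 7 = 17
  Event 2 (return 2): 17 + 2 = 19
  Event 3 (restock 36): 19 + 36 = 55
  Event 4 (return 1): 55 + 1 = 56
  Event 5 (adjust -3): 56 + -3 = 53
  Event 6 (restock 37): 53 + 37 = 90
  Event 7 (sale 21): sell min(21,90)=21. stock: 90 - 21 = 69. total_sold = 21
  Event 8 (return 4): 69 + 4 = 73
  Event 9 (restock 5): 73 + 5 = 78
  Event 10 (restock 38): 78 + 38 = 116
  Event 11 (sale 7): sell min(7,116)=7. stock: 116 - 7 = 109. total_sold = 28
  Event 12 (sale 25): sell min(25,109)=25. stock: 109 - 25 = 84. total_sold = 53
Final: stock = 84, total_sold = 53

Answer: 84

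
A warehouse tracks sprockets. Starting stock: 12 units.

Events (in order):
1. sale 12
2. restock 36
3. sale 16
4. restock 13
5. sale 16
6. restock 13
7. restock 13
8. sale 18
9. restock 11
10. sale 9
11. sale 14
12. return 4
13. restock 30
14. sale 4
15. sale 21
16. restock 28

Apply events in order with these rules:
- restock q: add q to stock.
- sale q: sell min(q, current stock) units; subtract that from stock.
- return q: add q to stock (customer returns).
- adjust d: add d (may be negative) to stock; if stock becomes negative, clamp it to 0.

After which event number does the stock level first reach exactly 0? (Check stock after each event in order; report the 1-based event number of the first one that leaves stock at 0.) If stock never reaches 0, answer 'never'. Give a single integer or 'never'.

Processing events:
Start: stock = 12
  Event 1 (sale 12): sell min(12,12)=12. stock: 12 - 12 = 0. total_sold = 12
  Event 2 (restock 36): 0 + 36 = 36
  Event 3 (sale 16): sell min(16,36)=16. stock: 36 - 16 = 20. total_sold = 28
  Event 4 (restock 13): 20 + 13 = 33
  Event 5 (sale 16): sell min(16,33)=16. stock: 33 - 16 = 17. total_sold = 44
  Event 6 (restock 13): 17 + 13 = 30
  Event 7 (restock 13): 30 + 13 = 43
  Event 8 (sale 18): sell min(18,43)=18. stock: 43 - 18 = 25. total_sold = 62
  Event 9 (restock 11): 25 + 11 = 36
  Event 10 (sale 9): sell min(9,36)=9. stock: 36 - 9 = 27. total_sold = 71
  Event 11 (sale 14): sell min(14,27)=14. stock: 27 - 14 = 13. total_sold = 85
  Event 12 (return 4): 13 + 4 = 17
  Event 13 (restock 30): 17 + 30 = 47
  Event 14 (sale 4): sell min(4,47)=4. stock: 47 - 4 = 43. total_sold = 89
  Event 15 (sale 21): sell min(21,43)=21. stock: 43 - 21 = 22. total_sold = 110
  Event 16 (restock 28): 22 + 28 = 50
Final: stock = 50, total_sold = 110

First zero at event 1.

Answer: 1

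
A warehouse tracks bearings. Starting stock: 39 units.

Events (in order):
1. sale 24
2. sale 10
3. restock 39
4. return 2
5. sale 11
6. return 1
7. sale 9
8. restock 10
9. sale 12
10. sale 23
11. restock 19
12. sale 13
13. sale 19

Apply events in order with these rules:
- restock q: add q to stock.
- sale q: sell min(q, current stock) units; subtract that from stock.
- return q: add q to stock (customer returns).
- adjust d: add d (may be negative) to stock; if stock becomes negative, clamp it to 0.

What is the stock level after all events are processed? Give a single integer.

Answer: 0

Derivation:
Processing events:
Start: stock = 39
  Event 1 (sale 24): sell min(24,39)=24. stock: 39 - 24 = 15. total_sold = 24
  Event 2 (sale 10): sell min(10,15)=10. stock: 15 - 10 = 5. total_sold = 34
  Event 3 (restock 39): 5 + 39 = 44
  Event 4 (return 2): 44 + 2 = 46
  Event 5 (sale 11): sell min(11,46)=11. stock: 46 - 11 = 35. total_sold = 45
  Event 6 (return 1): 35 + 1 = 36
  Event 7 (sale 9): sell min(9,36)=9. stock: 36 - 9 = 27. total_sold = 54
  Event 8 (restock 10): 27 + 10 = 37
  Event 9 (sale 12): sell min(12,37)=12. stock: 37 - 12 = 25. total_sold = 66
  Event 10 (sale 23): sell min(23,25)=23. stock: 25 - 23 = 2. total_sold = 89
  Event 11 (restock 19): 2 + 19 = 21
  Event 12 (sale 13): sell min(13,21)=13. stock: 21 - 13 = 8. total_sold = 102
  Event 13 (sale 19): sell min(19,8)=8. stock: 8 - 8 = 0. total_sold = 110
Final: stock = 0, total_sold = 110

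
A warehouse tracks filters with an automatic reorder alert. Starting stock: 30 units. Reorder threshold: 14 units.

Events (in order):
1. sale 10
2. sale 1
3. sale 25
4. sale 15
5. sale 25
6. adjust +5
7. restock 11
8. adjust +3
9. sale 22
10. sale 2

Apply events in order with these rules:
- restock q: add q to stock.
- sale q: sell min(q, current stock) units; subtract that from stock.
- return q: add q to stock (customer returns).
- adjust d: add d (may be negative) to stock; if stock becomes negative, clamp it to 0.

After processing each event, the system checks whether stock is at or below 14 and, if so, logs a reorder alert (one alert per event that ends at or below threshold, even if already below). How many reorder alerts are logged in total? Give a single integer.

Answer: 6

Derivation:
Processing events:
Start: stock = 30
  Event 1 (sale 10): sell min(10,30)=10. stock: 30 - 10 = 20. total_sold = 10
  Event 2 (sale 1): sell min(1,20)=1. stock: 20 - 1 = 19. total_sold = 11
  Event 3 (sale 25): sell min(25,19)=19. stock: 19 - 19 = 0. total_sold = 30
  Event 4 (sale 15): sell min(15,0)=0. stock: 0 - 0 = 0. total_sold = 30
  Event 5 (sale 25): sell min(25,0)=0. stock: 0 - 0 = 0. total_sold = 30
  Event 6 (adjust +5): 0 + 5 = 5
  Event 7 (restock 11): 5 + 11 = 16
  Event 8 (adjust +3): 16 + 3 = 19
  Event 9 (sale 22): sell min(22,19)=19. stock: 19 - 19 = 0. total_sold = 49
  Event 10 (sale 2): sell min(2,0)=0. stock: 0 - 0 = 0. total_sold = 49
Final: stock = 0, total_sold = 49

Checking against threshold 14:
  After event 1: stock=20 > 14
  After event 2: stock=19 > 14
  After event 3: stock=0 <= 14 -> ALERT
  After event 4: stock=0 <= 14 -> ALERT
  After event 5: stock=0 <= 14 -> ALERT
  After event 6: stock=5 <= 14 -> ALERT
  After event 7: stock=16 > 14
  After event 8: stock=19 > 14
  After event 9: stock=0 <= 14 -> ALERT
  After event 10: stock=0 <= 14 -> ALERT
Alert events: [3, 4, 5, 6, 9, 10]. Count = 6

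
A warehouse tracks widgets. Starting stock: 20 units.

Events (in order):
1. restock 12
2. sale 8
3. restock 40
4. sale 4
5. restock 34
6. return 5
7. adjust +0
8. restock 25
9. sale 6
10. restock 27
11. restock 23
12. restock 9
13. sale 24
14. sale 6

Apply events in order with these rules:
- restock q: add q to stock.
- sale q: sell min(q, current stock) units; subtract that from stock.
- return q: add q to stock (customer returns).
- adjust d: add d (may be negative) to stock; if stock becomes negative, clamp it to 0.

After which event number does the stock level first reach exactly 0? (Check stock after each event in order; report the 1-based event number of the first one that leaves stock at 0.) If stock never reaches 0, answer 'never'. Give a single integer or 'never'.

Processing events:
Start: stock = 20
  Event 1 (restock 12): 20 + 12 = 32
  Event 2 (sale 8): sell min(8,32)=8. stock: 32 - 8 = 24. total_sold = 8
  Event 3 (restock 40): 24 + 40 = 64
  Event 4 (sale 4): sell min(4,64)=4. stock: 64 - 4 = 60. total_sold = 12
  Event 5 (restock 34): 60 + 34 = 94
  Event 6 (return 5): 94 + 5 = 99
  Event 7 (adjust +0): 99 + 0 = 99
  Event 8 (restock 25): 99 + 25 = 124
  Event 9 (sale 6): sell min(6,124)=6. stock: 124 - 6 = 118. total_sold = 18
  Event 10 (restock 27): 118 + 27 = 145
  Event 11 (restock 23): 145 + 23 = 168
  Event 12 (restock 9): 168 + 9 = 177
  Event 13 (sale 24): sell min(24,177)=24. stock: 177 - 24 = 153. total_sold = 42
  Event 14 (sale 6): sell min(6,153)=6. stock: 153 - 6 = 147. total_sold = 48
Final: stock = 147, total_sold = 48

Stock never reaches 0.

Answer: never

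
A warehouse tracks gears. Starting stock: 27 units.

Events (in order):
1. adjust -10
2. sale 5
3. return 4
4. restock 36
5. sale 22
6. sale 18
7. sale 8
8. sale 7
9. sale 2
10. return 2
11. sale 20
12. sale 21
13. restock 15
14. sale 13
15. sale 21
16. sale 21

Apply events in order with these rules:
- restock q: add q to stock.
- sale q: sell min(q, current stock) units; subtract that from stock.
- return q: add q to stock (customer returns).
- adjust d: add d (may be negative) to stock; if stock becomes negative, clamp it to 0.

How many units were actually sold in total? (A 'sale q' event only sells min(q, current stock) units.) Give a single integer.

Processing events:
Start: stock = 27
  Event 1 (adjust -10): 27 + -10 = 17
  Event 2 (sale 5): sell min(5,17)=5. stock: 17 - 5 = 12. total_sold = 5
  Event 3 (return 4): 12 + 4 = 16
  Event 4 (restock 36): 16 + 36 = 52
  Event 5 (sale 22): sell min(22,52)=22. stock: 52 - 22 = 30. total_sold = 27
  Event 6 (sale 18): sell min(18,30)=18. stock: 30 - 18 = 12. total_sold = 45
  Event 7 (sale 8): sell min(8,12)=8. stock: 12 - 8 = 4. total_sold = 53
  Event 8 (sale 7): sell min(7,4)=4. stock: 4 - 4 = 0. total_sold = 57
  Event 9 (sale 2): sell min(2,0)=0. stock: 0 - 0 = 0. total_sold = 57
  Event 10 (return 2): 0 + 2 = 2
  Event 11 (sale 20): sell min(20,2)=2. stock: 2 - 2 = 0. total_sold = 59
  Event 12 (sale 21): sell min(21,0)=0. stock: 0 - 0 = 0. total_sold = 59
  Event 13 (restock 15): 0 + 15 = 15
  Event 14 (sale 13): sell min(13,15)=13. stock: 15 - 13 = 2. total_sold = 72
  Event 15 (sale 21): sell min(21,2)=2. stock: 2 - 2 = 0. total_sold = 74
  Event 16 (sale 21): sell min(21,0)=0. stock: 0 - 0 = 0. total_sold = 74
Final: stock = 0, total_sold = 74

Answer: 74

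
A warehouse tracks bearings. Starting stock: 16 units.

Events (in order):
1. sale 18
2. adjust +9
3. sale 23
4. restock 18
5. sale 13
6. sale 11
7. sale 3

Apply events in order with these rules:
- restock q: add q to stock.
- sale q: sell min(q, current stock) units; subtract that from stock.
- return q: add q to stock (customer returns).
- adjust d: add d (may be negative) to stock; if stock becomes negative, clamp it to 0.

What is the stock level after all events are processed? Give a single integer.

Answer: 0

Derivation:
Processing events:
Start: stock = 16
  Event 1 (sale 18): sell min(18,16)=16. stock: 16 - 16 = 0. total_sold = 16
  Event 2 (adjust +9): 0 + 9 = 9
  Event 3 (sale 23): sell min(23,9)=9. stock: 9 - 9 = 0. total_sold = 25
  Event 4 (restock 18): 0 + 18 = 18
  Event 5 (sale 13): sell min(13,18)=13. stock: 18 - 13 = 5. total_sold = 38
  Event 6 (sale 11): sell min(11,5)=5. stock: 5 - 5 = 0. total_sold = 43
  Event 7 (sale 3): sell min(3,0)=0. stock: 0 - 0 = 0. total_sold = 43
Final: stock = 0, total_sold = 43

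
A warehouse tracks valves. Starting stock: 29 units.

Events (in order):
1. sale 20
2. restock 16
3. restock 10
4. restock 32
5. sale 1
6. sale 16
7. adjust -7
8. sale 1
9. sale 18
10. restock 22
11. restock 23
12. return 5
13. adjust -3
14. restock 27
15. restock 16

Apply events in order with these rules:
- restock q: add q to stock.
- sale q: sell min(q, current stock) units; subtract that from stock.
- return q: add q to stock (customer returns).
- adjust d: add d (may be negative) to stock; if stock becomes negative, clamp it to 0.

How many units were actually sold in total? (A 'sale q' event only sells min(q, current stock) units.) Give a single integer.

Processing events:
Start: stock = 29
  Event 1 (sale 20): sell min(20,29)=20. stock: 29 - 20 = 9. total_sold = 20
  Event 2 (restock 16): 9 + 16 = 25
  Event 3 (restock 10): 25 + 10 = 35
  Event 4 (restock 32): 35 + 32 = 67
  Event 5 (sale 1): sell min(1,67)=1. stock: 67 - 1 = 66. total_sold = 21
  Event 6 (sale 16): sell min(16,66)=16. stock: 66 - 16 = 50. total_sold = 37
  Event 7 (adjust -7): 50 + -7 = 43
  Event 8 (sale 1): sell min(1,43)=1. stock: 43 - 1 = 42. total_sold = 38
  Event 9 (sale 18): sell min(18,42)=18. stock: 42 - 18 = 24. total_sold = 56
  Event 10 (restock 22): 24 + 22 = 46
  Event 11 (restock 23): 46 + 23 = 69
  Event 12 (return 5): 69 + 5 = 74
  Event 13 (adjust -3): 74 + -3 = 71
  Event 14 (restock 27): 71 + 27 = 98
  Event 15 (restock 16): 98 + 16 = 114
Final: stock = 114, total_sold = 56

Answer: 56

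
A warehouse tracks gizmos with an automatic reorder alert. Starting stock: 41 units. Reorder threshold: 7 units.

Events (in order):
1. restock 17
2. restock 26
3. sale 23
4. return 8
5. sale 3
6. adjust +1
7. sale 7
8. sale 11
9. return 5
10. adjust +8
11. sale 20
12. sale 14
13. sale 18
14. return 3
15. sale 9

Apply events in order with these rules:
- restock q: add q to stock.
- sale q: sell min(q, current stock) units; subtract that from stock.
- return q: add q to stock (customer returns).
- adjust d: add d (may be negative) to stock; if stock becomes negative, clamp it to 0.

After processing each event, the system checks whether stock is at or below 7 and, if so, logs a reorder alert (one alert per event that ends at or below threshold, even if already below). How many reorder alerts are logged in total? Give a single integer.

Processing events:
Start: stock = 41
  Event 1 (restock 17): 41 + 17 = 58
  Event 2 (restock 26): 58 + 26 = 84
  Event 3 (sale 23): sell min(23,84)=23. stock: 84 - 23 = 61. total_sold = 23
  Event 4 (return 8): 61 + 8 = 69
  Event 5 (sale 3): sell min(3,69)=3. stock: 69 - 3 = 66. total_sold = 26
  Event 6 (adjust +1): 66 + 1 = 67
  Event 7 (sale 7): sell min(7,67)=7. stock: 67 - 7 = 60. total_sold = 33
  Event 8 (sale 11): sell min(11,60)=11. stock: 60 - 11 = 49. total_sold = 44
  Event 9 (return 5): 49 + 5 = 54
  Event 10 (adjust +8): 54 + 8 = 62
  Event 11 (sale 20): sell min(20,62)=20. stock: 62 - 20 = 42. total_sold = 64
  Event 12 (sale 14): sell min(14,42)=14. stock: 42 - 14 = 28. total_sold = 78
  Event 13 (sale 18): sell min(18,28)=18. stock: 28 - 18 = 10. total_sold = 96
  Event 14 (return 3): 10 + 3 = 13
  Event 15 (sale 9): sell min(9,13)=9. stock: 13 - 9 = 4. total_sold = 105
Final: stock = 4, total_sold = 105

Checking against threshold 7:
  After event 1: stock=58 > 7
  After event 2: stock=84 > 7
  After event 3: stock=61 > 7
  After event 4: stock=69 > 7
  After event 5: stock=66 > 7
  After event 6: stock=67 > 7
  After event 7: stock=60 > 7
  After event 8: stock=49 > 7
  After event 9: stock=54 > 7
  After event 10: stock=62 > 7
  After event 11: stock=42 > 7
  After event 12: stock=28 > 7
  After event 13: stock=10 > 7
  After event 14: stock=13 > 7
  After event 15: stock=4 <= 7 -> ALERT
Alert events: [15]. Count = 1

Answer: 1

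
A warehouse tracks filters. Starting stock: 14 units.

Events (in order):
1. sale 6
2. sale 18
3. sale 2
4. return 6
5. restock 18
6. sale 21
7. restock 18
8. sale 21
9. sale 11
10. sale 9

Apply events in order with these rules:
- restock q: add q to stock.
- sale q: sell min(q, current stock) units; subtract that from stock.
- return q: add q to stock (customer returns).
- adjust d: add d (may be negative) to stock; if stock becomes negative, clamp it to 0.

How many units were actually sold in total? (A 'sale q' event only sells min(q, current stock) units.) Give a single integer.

Processing events:
Start: stock = 14
  Event 1 (sale 6): sell min(6,14)=6. stock: 14 - 6 = 8. total_sold = 6
  Event 2 (sale 18): sell min(18,8)=8. stock: 8 - 8 = 0. total_sold = 14
  Event 3 (sale 2): sell min(2,0)=0. stock: 0 - 0 = 0. total_sold = 14
  Event 4 (return 6): 0 + 6 = 6
  Event 5 (restock 18): 6 + 18 = 24
  Event 6 (sale 21): sell min(21,24)=21. stock: 24 - 21 = 3. total_sold = 35
  Event 7 (restock 18): 3 + 18 = 21
  Event 8 (sale 21): sell min(21,21)=21. stock: 21 - 21 = 0. total_sold = 56
  Event 9 (sale 11): sell min(11,0)=0. stock: 0 - 0 = 0. total_sold = 56
  Event 10 (sale 9): sell min(9,0)=0. stock: 0 - 0 = 0. total_sold = 56
Final: stock = 0, total_sold = 56

Answer: 56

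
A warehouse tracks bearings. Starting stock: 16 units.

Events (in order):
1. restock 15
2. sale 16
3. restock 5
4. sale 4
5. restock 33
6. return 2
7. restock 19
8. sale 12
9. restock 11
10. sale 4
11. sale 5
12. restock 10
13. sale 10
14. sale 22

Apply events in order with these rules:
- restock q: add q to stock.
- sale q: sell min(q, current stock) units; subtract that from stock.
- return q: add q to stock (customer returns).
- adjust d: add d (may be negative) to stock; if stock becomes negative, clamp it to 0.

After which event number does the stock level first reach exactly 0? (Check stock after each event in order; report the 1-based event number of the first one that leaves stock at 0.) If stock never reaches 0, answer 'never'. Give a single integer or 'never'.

Processing events:
Start: stock = 16
  Event 1 (restock 15): 16 + 15 = 31
  Event 2 (sale 16): sell min(16,31)=16. stock: 31 - 16 = 15. total_sold = 16
  Event 3 (restock 5): 15 + 5 = 20
  Event 4 (sale 4): sell min(4,20)=4. stock: 20 - 4 = 16. total_sold = 20
  Event 5 (restock 33): 16 + 33 = 49
  Event 6 (return 2): 49 + 2 = 51
  Event 7 (restock 19): 51 + 19 = 70
  Event 8 (sale 12): sell min(12,70)=12. stock: 70 - 12 = 58. total_sold = 32
  Event 9 (restock 11): 58 + 11 = 69
  Event 10 (sale 4): sell min(4,69)=4. stock: 69 - 4 = 65. total_sold = 36
  Event 11 (sale 5): sell min(5,65)=5. stock: 65 - 5 = 60. total_sold = 41
  Event 12 (restock 10): 60 + 10 = 70
  Event 13 (sale 10): sell min(10,70)=10. stock: 70 - 10 = 60. total_sold = 51
  Event 14 (sale 22): sell min(22,60)=22. stock: 60 - 22 = 38. total_sold = 73
Final: stock = 38, total_sold = 73

Stock never reaches 0.

Answer: never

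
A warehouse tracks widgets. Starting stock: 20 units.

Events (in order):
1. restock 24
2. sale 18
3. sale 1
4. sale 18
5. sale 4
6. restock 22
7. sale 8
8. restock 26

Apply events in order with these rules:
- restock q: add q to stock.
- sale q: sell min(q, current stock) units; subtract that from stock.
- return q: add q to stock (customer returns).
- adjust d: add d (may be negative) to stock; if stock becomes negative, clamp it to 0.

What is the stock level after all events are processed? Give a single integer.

Processing events:
Start: stock = 20
  Event 1 (restock 24): 20 + 24 = 44
  Event 2 (sale 18): sell min(18,44)=18. stock: 44 - 18 = 26. total_sold = 18
  Event 3 (sale 1): sell min(1,26)=1. stock: 26 - 1 = 25. total_sold = 19
  Event 4 (sale 18): sell min(18,25)=18. stock: 25 - 18 = 7. total_sold = 37
  Event 5 (sale 4): sell min(4,7)=4. stock: 7 - 4 = 3. total_sold = 41
  Event 6 (restock 22): 3 + 22 = 25
  Event 7 (sale 8): sell min(8,25)=8. stock: 25 - 8 = 17. total_sold = 49
  Event 8 (restock 26): 17 + 26 = 43
Final: stock = 43, total_sold = 49

Answer: 43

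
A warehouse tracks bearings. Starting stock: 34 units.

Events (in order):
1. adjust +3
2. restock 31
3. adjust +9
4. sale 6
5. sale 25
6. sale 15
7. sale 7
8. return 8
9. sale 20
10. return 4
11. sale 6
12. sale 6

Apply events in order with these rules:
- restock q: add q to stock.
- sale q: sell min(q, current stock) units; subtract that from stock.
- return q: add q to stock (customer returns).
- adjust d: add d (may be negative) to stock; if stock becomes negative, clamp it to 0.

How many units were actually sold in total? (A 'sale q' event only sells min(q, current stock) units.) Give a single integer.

Processing events:
Start: stock = 34
  Event 1 (adjust +3): 34 + 3 = 37
  Event 2 (restock 31): 37 + 31 = 68
  Event 3 (adjust +9): 68 + 9 = 77
  Event 4 (sale 6): sell min(6,77)=6. stock: 77 - 6 = 71. total_sold = 6
  Event 5 (sale 25): sell min(25,71)=25. stock: 71 - 25 = 46. total_sold = 31
  Event 6 (sale 15): sell min(15,46)=15. stock: 46 - 15 = 31. total_sold = 46
  Event 7 (sale 7): sell min(7,31)=7. stock: 31 - 7 = 24. total_sold = 53
  Event 8 (return 8): 24 + 8 = 32
  Event 9 (sale 20): sell min(20,32)=20. stock: 32 - 20 = 12. total_sold = 73
  Event 10 (return 4): 12 + 4 = 16
  Event 11 (sale 6): sell min(6,16)=6. stock: 16 - 6 = 10. total_sold = 79
  Event 12 (sale 6): sell min(6,10)=6. stock: 10 - 6 = 4. total_sold = 85
Final: stock = 4, total_sold = 85

Answer: 85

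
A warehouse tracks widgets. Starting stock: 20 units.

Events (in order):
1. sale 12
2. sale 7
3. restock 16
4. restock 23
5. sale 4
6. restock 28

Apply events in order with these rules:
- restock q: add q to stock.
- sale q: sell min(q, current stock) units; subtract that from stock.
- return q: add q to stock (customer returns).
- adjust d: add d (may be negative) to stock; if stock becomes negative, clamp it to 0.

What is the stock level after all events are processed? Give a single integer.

Answer: 64

Derivation:
Processing events:
Start: stock = 20
  Event 1 (sale 12): sell min(12,20)=12. stock: 20 - 12 = 8. total_sold = 12
  Event 2 (sale 7): sell min(7,8)=7. stock: 8 - 7 = 1. total_sold = 19
  Event 3 (restock 16): 1 + 16 = 17
  Event 4 (restock 23): 17 + 23 = 40
  Event 5 (sale 4): sell min(4,40)=4. stock: 40 - 4 = 36. total_sold = 23
  Event 6 (restock 28): 36 + 28 = 64
Final: stock = 64, total_sold = 23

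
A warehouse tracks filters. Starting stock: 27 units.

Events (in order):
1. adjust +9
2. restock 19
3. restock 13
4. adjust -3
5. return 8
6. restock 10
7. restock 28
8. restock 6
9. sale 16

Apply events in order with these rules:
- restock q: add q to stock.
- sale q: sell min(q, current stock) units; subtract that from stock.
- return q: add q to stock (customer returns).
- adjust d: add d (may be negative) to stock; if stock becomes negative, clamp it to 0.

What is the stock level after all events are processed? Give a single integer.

Answer: 101

Derivation:
Processing events:
Start: stock = 27
  Event 1 (adjust +9): 27 + 9 = 36
  Event 2 (restock 19): 36 + 19 = 55
  Event 3 (restock 13): 55 + 13 = 68
  Event 4 (adjust -3): 68 + -3 = 65
  Event 5 (return 8): 65 + 8 = 73
  Event 6 (restock 10): 73 + 10 = 83
  Event 7 (restock 28): 83 + 28 = 111
  Event 8 (restock 6): 111 + 6 = 117
  Event 9 (sale 16): sell min(16,117)=16. stock: 117 - 16 = 101. total_sold = 16
Final: stock = 101, total_sold = 16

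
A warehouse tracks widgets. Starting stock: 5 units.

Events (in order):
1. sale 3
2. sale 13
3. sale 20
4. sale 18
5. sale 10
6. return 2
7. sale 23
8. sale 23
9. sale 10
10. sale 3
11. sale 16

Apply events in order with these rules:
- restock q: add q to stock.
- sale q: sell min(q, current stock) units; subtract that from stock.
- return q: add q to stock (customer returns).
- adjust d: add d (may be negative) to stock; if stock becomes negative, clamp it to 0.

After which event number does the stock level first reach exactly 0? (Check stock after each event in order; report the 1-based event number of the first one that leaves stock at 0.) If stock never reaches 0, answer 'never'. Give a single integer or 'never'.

Processing events:
Start: stock = 5
  Event 1 (sale 3): sell min(3,5)=3. stock: 5 - 3 = 2. total_sold = 3
  Event 2 (sale 13): sell min(13,2)=2. stock: 2 - 2 = 0. total_sold = 5
  Event 3 (sale 20): sell min(20,0)=0. stock: 0 - 0 = 0. total_sold = 5
  Event 4 (sale 18): sell min(18,0)=0. stock: 0 - 0 = 0. total_sold = 5
  Event 5 (sale 10): sell min(10,0)=0. stock: 0 - 0 = 0. total_sold = 5
  Event 6 (return 2): 0 + 2 = 2
  Event 7 (sale 23): sell min(23,2)=2. stock: 2 - 2 = 0. total_sold = 7
  Event 8 (sale 23): sell min(23,0)=0. stock: 0 - 0 = 0. total_sold = 7
  Event 9 (sale 10): sell min(10,0)=0. stock: 0 - 0 = 0. total_sold = 7
  Event 10 (sale 3): sell min(3,0)=0. stock: 0 - 0 = 0. total_sold = 7
  Event 11 (sale 16): sell min(16,0)=0. stock: 0 - 0 = 0. total_sold = 7
Final: stock = 0, total_sold = 7

First zero at event 2.

Answer: 2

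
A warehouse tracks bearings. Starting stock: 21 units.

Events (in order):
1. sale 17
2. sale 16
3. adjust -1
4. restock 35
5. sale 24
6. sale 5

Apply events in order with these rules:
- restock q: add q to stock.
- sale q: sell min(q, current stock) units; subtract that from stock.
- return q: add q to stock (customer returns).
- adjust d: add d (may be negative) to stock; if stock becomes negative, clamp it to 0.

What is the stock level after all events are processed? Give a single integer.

Processing events:
Start: stock = 21
  Event 1 (sale 17): sell min(17,21)=17. stock: 21 - 17 = 4. total_sold = 17
  Event 2 (sale 16): sell min(16,4)=4. stock: 4 - 4 = 0. total_sold = 21
  Event 3 (adjust -1): 0 + -1 = 0 (clamped to 0)
  Event 4 (restock 35): 0 + 35 = 35
  Event 5 (sale 24): sell min(24,35)=24. stock: 35 - 24 = 11. total_sold = 45
  Event 6 (sale 5): sell min(5,11)=5. stock: 11 - 5 = 6. total_sold = 50
Final: stock = 6, total_sold = 50

Answer: 6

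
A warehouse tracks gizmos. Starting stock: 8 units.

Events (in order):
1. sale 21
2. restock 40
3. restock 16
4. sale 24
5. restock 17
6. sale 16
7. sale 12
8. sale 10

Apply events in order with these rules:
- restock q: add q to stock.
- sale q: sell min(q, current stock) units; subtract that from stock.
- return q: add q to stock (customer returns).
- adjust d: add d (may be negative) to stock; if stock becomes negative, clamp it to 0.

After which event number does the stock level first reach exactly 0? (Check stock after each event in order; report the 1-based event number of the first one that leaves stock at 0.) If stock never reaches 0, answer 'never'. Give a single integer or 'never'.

Processing events:
Start: stock = 8
  Event 1 (sale 21): sell min(21,8)=8. stock: 8 - 8 = 0. total_sold = 8
  Event 2 (restock 40): 0 + 40 = 40
  Event 3 (restock 16): 40 + 16 = 56
  Event 4 (sale 24): sell min(24,56)=24. stock: 56 - 24 = 32. total_sold = 32
  Event 5 (restock 17): 32 + 17 = 49
  Event 6 (sale 16): sell min(16,49)=16. stock: 49 - 16 = 33. total_sold = 48
  Event 7 (sale 12): sell min(12,33)=12. stock: 33 - 12 = 21. total_sold = 60
  Event 8 (sale 10): sell min(10,21)=10. stock: 21 - 10 = 11. total_sold = 70
Final: stock = 11, total_sold = 70

First zero at event 1.

Answer: 1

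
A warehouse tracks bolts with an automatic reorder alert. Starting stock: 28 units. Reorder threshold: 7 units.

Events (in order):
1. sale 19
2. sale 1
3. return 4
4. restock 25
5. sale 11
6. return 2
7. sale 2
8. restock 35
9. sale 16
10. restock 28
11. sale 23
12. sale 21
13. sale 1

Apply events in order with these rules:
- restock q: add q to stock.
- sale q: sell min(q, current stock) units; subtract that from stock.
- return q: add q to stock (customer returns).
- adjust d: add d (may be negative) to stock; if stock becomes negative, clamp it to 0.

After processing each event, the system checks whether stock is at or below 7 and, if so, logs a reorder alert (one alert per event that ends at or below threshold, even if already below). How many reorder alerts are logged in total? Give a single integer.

Answer: 0

Derivation:
Processing events:
Start: stock = 28
  Event 1 (sale 19): sell min(19,28)=19. stock: 28 - 19 = 9. total_sold = 19
  Event 2 (sale 1): sell min(1,9)=1. stock: 9 - 1 = 8. total_sold = 20
  Event 3 (return 4): 8 + 4 = 12
  Event 4 (restock 25): 12 + 25 = 37
  Event 5 (sale 11): sell min(11,37)=11. stock: 37 - 11 = 26. total_sold = 31
  Event 6 (return 2): 26 + 2 = 28
  Event 7 (sale 2): sell min(2,28)=2. stock: 28 - 2 = 26. total_sold = 33
  Event 8 (restock 35): 26 + 35 = 61
  Event 9 (sale 16): sell min(16,61)=16. stock: 61 - 16 = 45. total_sold = 49
  Event 10 (restock 28): 45 + 28 = 73
  Event 11 (sale 23): sell min(23,73)=23. stock: 73 - 23 = 50. total_sold = 72
  Event 12 (sale 21): sell min(21,50)=21. stock: 50 - 21 = 29. total_sold = 93
  Event 13 (sale 1): sell min(1,29)=1. stock: 29 - 1 = 28. total_sold = 94
Final: stock = 28, total_sold = 94

Checking against threshold 7:
  After event 1: stock=9 > 7
  After event 2: stock=8 > 7
  After event 3: stock=12 > 7
  After event 4: stock=37 > 7
  After event 5: stock=26 > 7
  After event 6: stock=28 > 7
  After event 7: stock=26 > 7
  After event 8: stock=61 > 7
  After event 9: stock=45 > 7
  After event 10: stock=73 > 7
  After event 11: stock=50 > 7
  After event 12: stock=29 > 7
  After event 13: stock=28 > 7
Alert events: []. Count = 0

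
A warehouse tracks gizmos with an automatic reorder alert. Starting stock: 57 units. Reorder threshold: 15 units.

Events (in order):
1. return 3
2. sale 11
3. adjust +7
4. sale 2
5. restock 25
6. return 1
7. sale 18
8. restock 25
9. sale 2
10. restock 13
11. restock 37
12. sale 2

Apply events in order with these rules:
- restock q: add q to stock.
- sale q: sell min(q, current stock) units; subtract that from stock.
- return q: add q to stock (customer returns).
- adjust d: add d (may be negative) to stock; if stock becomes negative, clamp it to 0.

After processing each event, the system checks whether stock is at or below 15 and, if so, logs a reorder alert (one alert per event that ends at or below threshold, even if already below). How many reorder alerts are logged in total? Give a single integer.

Processing events:
Start: stock = 57
  Event 1 (return 3): 57 + 3 = 60
  Event 2 (sale 11): sell min(11,60)=11. stock: 60 - 11 = 49. total_sold = 11
  Event 3 (adjust +7): 49 + 7 = 56
  Event 4 (sale 2): sell min(2,56)=2. stock: 56 - 2 = 54. total_sold = 13
  Event 5 (restock 25): 54 + 25 = 79
  Event 6 (return 1): 79 + 1 = 80
  Event 7 (sale 18): sell min(18,80)=18. stock: 80 - 18 = 62. total_sold = 31
  Event 8 (restock 25): 62 + 25 = 87
  Event 9 (sale 2): sell min(2,87)=2. stock: 87 - 2 = 85. total_sold = 33
  Event 10 (restock 13): 85 + 13 = 98
  Event 11 (restock 37): 98 + 37 = 135
  Event 12 (sale 2): sell min(2,135)=2. stock: 135 - 2 = 133. total_sold = 35
Final: stock = 133, total_sold = 35

Checking against threshold 15:
  After event 1: stock=60 > 15
  After event 2: stock=49 > 15
  After event 3: stock=56 > 15
  After event 4: stock=54 > 15
  After event 5: stock=79 > 15
  After event 6: stock=80 > 15
  After event 7: stock=62 > 15
  After event 8: stock=87 > 15
  After event 9: stock=85 > 15
  After event 10: stock=98 > 15
  After event 11: stock=135 > 15
  After event 12: stock=133 > 15
Alert events: []. Count = 0

Answer: 0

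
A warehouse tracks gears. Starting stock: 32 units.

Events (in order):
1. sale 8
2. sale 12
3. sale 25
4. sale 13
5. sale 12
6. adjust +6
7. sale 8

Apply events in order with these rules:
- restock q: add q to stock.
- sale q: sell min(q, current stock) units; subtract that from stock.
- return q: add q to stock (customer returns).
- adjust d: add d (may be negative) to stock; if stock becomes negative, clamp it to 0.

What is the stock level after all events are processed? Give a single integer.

Answer: 0

Derivation:
Processing events:
Start: stock = 32
  Event 1 (sale 8): sell min(8,32)=8. stock: 32 - 8 = 24. total_sold = 8
  Event 2 (sale 12): sell min(12,24)=12. stock: 24 - 12 = 12. total_sold = 20
  Event 3 (sale 25): sell min(25,12)=12. stock: 12 - 12 = 0. total_sold = 32
  Event 4 (sale 13): sell min(13,0)=0. stock: 0 - 0 = 0. total_sold = 32
  Event 5 (sale 12): sell min(12,0)=0. stock: 0 - 0 = 0. total_sold = 32
  Event 6 (adjust +6): 0 + 6 = 6
  Event 7 (sale 8): sell min(8,6)=6. stock: 6 - 6 = 0. total_sold = 38
Final: stock = 0, total_sold = 38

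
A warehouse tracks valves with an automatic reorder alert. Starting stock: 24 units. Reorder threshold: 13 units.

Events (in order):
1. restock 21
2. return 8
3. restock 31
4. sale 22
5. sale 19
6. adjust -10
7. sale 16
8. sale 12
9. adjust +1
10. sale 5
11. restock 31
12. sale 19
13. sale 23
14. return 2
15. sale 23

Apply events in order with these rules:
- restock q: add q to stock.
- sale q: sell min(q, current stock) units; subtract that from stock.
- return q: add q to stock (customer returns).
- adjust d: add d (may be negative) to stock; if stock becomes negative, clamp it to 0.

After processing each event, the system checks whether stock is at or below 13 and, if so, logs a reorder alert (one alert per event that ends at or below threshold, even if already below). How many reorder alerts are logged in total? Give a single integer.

Processing events:
Start: stock = 24
  Event 1 (restock 21): 24 + 21 = 45
  Event 2 (return 8): 45 + 8 = 53
  Event 3 (restock 31): 53 + 31 = 84
  Event 4 (sale 22): sell min(22,84)=22. stock: 84 - 22 = 62. total_sold = 22
  Event 5 (sale 19): sell min(19,62)=19. stock: 62 - 19 = 43. total_sold = 41
  Event 6 (adjust -10): 43 + -10 = 33
  Event 7 (sale 16): sell min(16,33)=16. stock: 33 - 16 = 17. total_sold = 57
  Event 8 (sale 12): sell min(12,17)=12. stock: 17 - 12 = 5. total_sold = 69
  Event 9 (adjust +1): 5 + 1 = 6
  Event 10 (sale 5): sell min(5,6)=5. stock: 6 - 5 = 1. total_sold = 74
  Event 11 (restock 31): 1 + 31 = 32
  Event 12 (sale 19): sell min(19,32)=19. stock: 32 - 19 = 13. total_sold = 93
  Event 13 (sale 23): sell min(23,13)=13. stock: 13 - 13 = 0. total_sold = 106
  Event 14 (return 2): 0 + 2 = 2
  Event 15 (sale 23): sell min(23,2)=2. stock: 2 - 2 = 0. total_sold = 108
Final: stock = 0, total_sold = 108

Checking against threshold 13:
  After event 1: stock=45 > 13
  After event 2: stock=53 > 13
  After event 3: stock=84 > 13
  After event 4: stock=62 > 13
  After event 5: stock=43 > 13
  After event 6: stock=33 > 13
  After event 7: stock=17 > 13
  After event 8: stock=5 <= 13 -> ALERT
  After event 9: stock=6 <= 13 -> ALERT
  After event 10: stock=1 <= 13 -> ALERT
  After event 11: stock=32 > 13
  After event 12: stock=13 <= 13 -> ALERT
  After event 13: stock=0 <= 13 -> ALERT
  After event 14: stock=2 <= 13 -> ALERT
  After event 15: stock=0 <= 13 -> ALERT
Alert events: [8, 9, 10, 12, 13, 14, 15]. Count = 7

Answer: 7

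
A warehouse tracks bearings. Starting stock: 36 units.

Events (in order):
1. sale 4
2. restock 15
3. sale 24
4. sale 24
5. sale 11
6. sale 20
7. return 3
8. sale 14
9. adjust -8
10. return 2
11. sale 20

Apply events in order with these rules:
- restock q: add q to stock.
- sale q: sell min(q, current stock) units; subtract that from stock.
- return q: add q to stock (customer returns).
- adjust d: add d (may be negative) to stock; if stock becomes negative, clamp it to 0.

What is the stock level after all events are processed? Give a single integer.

Answer: 0

Derivation:
Processing events:
Start: stock = 36
  Event 1 (sale 4): sell min(4,36)=4. stock: 36 - 4 = 32. total_sold = 4
  Event 2 (restock 15): 32 + 15 = 47
  Event 3 (sale 24): sell min(24,47)=24. stock: 47 - 24 = 23. total_sold = 28
  Event 4 (sale 24): sell min(24,23)=23. stock: 23 - 23 = 0. total_sold = 51
  Event 5 (sale 11): sell min(11,0)=0. stock: 0 - 0 = 0. total_sold = 51
  Event 6 (sale 20): sell min(20,0)=0. stock: 0 - 0 = 0. total_sold = 51
  Event 7 (return 3): 0 + 3 = 3
  Event 8 (sale 14): sell min(14,3)=3. stock: 3 - 3 = 0. total_sold = 54
  Event 9 (adjust -8): 0 + -8 = 0 (clamped to 0)
  Event 10 (return 2): 0 + 2 = 2
  Event 11 (sale 20): sell min(20,2)=2. stock: 2 - 2 = 0. total_sold = 56
Final: stock = 0, total_sold = 56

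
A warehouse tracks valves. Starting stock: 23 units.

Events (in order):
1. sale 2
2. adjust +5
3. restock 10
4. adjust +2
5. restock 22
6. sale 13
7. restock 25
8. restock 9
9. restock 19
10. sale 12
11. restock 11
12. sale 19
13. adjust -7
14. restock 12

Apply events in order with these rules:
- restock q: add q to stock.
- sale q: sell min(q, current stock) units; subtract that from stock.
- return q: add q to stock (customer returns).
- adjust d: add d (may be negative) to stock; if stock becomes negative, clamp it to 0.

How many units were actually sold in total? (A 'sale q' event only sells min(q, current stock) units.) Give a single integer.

Answer: 46

Derivation:
Processing events:
Start: stock = 23
  Event 1 (sale 2): sell min(2,23)=2. stock: 23 - 2 = 21. total_sold = 2
  Event 2 (adjust +5): 21 + 5 = 26
  Event 3 (restock 10): 26 + 10 = 36
  Event 4 (adjust +2): 36 + 2 = 38
  Event 5 (restock 22): 38 + 22 = 60
  Event 6 (sale 13): sell min(13,60)=13. stock: 60 - 13 = 47. total_sold = 15
  Event 7 (restock 25): 47 + 25 = 72
  Event 8 (restock 9): 72 + 9 = 81
  Event 9 (restock 19): 81 + 19 = 100
  Event 10 (sale 12): sell min(12,100)=12. stock: 100 - 12 = 88. total_sold = 27
  Event 11 (restock 11): 88 + 11 = 99
  Event 12 (sale 19): sell min(19,99)=19. stock: 99 - 19 = 80. total_sold = 46
  Event 13 (adjust -7): 80 + -7 = 73
  Event 14 (restock 12): 73 + 12 = 85
Final: stock = 85, total_sold = 46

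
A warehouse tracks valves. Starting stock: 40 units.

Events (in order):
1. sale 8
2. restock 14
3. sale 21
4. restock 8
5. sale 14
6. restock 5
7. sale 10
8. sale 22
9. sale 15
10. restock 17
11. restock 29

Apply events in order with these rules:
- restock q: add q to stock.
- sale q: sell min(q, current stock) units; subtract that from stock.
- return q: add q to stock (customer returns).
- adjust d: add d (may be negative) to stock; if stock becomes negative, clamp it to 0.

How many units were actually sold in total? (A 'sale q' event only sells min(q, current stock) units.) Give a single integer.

Processing events:
Start: stock = 40
  Event 1 (sale 8): sell min(8,40)=8. stock: 40 - 8 = 32. total_sold = 8
  Event 2 (restock 14): 32 + 14 = 46
  Event 3 (sale 21): sell min(21,46)=21. stock: 46 - 21 = 25. total_sold = 29
  Event 4 (restock 8): 25 + 8 = 33
  Event 5 (sale 14): sell min(14,33)=14. stock: 33 - 14 = 19. total_sold = 43
  Event 6 (restock 5): 19 + 5 = 24
  Event 7 (sale 10): sell min(10,24)=10. stock: 24 - 10 = 14. total_sold = 53
  Event 8 (sale 22): sell min(22,14)=14. stock: 14 - 14 = 0. total_sold = 67
  Event 9 (sale 15): sell min(15,0)=0. stock: 0 - 0 = 0. total_sold = 67
  Event 10 (restock 17): 0 + 17 = 17
  Event 11 (restock 29): 17 + 29 = 46
Final: stock = 46, total_sold = 67

Answer: 67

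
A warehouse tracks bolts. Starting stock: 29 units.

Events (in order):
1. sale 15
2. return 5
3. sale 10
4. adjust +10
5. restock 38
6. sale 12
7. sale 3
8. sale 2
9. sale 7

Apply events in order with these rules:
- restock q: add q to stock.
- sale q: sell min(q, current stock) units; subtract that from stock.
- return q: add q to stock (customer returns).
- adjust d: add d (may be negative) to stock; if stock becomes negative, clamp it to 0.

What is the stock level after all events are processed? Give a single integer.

Answer: 33

Derivation:
Processing events:
Start: stock = 29
  Event 1 (sale 15): sell min(15,29)=15. stock: 29 - 15 = 14. total_sold = 15
  Event 2 (return 5): 14 + 5 = 19
  Event 3 (sale 10): sell min(10,19)=10. stock: 19 - 10 = 9. total_sold = 25
  Event 4 (adjust +10): 9 + 10 = 19
  Event 5 (restock 38): 19 + 38 = 57
  Event 6 (sale 12): sell min(12,57)=12. stock: 57 - 12 = 45. total_sold = 37
  Event 7 (sale 3): sell min(3,45)=3. stock: 45 - 3 = 42. total_sold = 40
  Event 8 (sale 2): sell min(2,42)=2. stock: 42 - 2 = 40. total_sold = 42
  Event 9 (sale 7): sell min(7,40)=7. stock: 40 - 7 = 33. total_sold = 49
Final: stock = 33, total_sold = 49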